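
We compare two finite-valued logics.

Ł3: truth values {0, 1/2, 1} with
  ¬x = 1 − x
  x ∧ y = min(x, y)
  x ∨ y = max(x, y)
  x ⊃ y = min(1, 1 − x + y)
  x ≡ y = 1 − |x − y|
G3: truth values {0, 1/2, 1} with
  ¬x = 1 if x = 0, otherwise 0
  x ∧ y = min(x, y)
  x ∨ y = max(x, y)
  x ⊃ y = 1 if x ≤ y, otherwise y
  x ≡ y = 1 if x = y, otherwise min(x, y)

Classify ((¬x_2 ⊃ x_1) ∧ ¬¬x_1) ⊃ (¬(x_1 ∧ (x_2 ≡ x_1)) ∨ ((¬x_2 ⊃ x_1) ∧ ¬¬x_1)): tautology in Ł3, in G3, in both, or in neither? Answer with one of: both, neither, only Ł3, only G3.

both

In Ł3: every assignment gives 1 — tautology.
In G3: every assignment gives 1 — tautology.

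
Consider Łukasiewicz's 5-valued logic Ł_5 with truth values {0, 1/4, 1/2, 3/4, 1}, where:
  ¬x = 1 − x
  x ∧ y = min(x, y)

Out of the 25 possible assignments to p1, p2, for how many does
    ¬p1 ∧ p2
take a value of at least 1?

value 1: 1 assignment (counts)
value 3/4: 3 assignments
value 1/2: 5 assignments
value 1/4: 7 assignments
value 0: 9 assignments
So 1 of the 25 assignments meets the threshold.

1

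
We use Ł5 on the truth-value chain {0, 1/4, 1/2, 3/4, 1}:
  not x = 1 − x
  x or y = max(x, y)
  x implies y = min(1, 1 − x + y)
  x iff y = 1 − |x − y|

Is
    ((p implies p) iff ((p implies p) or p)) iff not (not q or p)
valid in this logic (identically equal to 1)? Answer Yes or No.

Counterexample: take p = 0, q = 0.
p implies p = 0 implies 0 = 1
p implies p = 0 implies 0 = 1
(p implies p) or p = 1 or 0 = 1
(p implies p) iff ((p implies p) or p) = 1 iff 1 = 1
not q = not 0 = 1
not q or p = 1 or 0 = 1
not (not q or p) = not 1 = 0
((p implies p) iff ((p implies p) or p)) iff not (not q or p) = 1 iff 0 = 0
This gives 0 ≠ 1.

No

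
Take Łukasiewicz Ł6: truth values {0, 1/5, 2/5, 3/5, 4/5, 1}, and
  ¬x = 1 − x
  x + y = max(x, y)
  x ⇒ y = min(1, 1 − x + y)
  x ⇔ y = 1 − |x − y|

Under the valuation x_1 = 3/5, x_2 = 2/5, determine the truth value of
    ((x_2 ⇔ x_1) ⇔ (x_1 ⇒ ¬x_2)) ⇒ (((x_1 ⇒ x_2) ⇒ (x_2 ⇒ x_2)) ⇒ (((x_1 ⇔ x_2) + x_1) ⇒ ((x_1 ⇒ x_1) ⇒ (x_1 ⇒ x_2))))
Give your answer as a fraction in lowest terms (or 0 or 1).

x_2 ⇔ x_1 = 2/5 ⇔ 3/5 = 4/5
¬x_2 = ¬2/5 = 3/5
x_1 ⇒ ¬x_2 = 3/5 ⇒ 3/5 = 1
(x_2 ⇔ x_1) ⇔ (x_1 ⇒ ¬x_2) = 4/5 ⇔ 1 = 4/5
x_1 ⇒ x_2 = 3/5 ⇒ 2/5 = 4/5
x_2 ⇒ x_2 = 2/5 ⇒ 2/5 = 1
(x_1 ⇒ x_2) ⇒ (x_2 ⇒ x_2) = 4/5 ⇒ 1 = 1
x_1 ⇔ x_2 = 3/5 ⇔ 2/5 = 4/5
(x_1 ⇔ x_2) + x_1 = 4/5 + 3/5 = 4/5
x_1 ⇒ x_1 = 3/5 ⇒ 3/5 = 1
x_1 ⇒ x_2 = 3/5 ⇒ 2/5 = 4/5
(x_1 ⇒ x_1) ⇒ (x_1 ⇒ x_2) = 1 ⇒ 4/5 = 4/5
((x_1 ⇔ x_2) + x_1) ⇒ ((x_1 ⇒ x_1) ⇒ (x_1 ⇒ x_2)) = 4/5 ⇒ 4/5 = 1
((x_1 ⇒ x_2) ⇒ (x_2 ⇒ x_2)) ⇒ (((x_1 ⇔ x_2) + x_1) ⇒ ((x_1 ⇒ x_1) ⇒ (x_1 ⇒ x_2))) = 1 ⇒ 1 = 1
((x_2 ⇔ x_1) ⇔ (x_1 ⇒ ¬x_2)) ⇒ (((x_1 ⇒ x_2) ⇒ (x_2 ⇒ x_2)) ⇒ (((x_1 ⇔ x_2) + x_1) ⇒ ((x_1 ⇒ x_1) ⇒ (x_1 ⇒ x_2)))) = 4/5 ⇒ 1 = 1

1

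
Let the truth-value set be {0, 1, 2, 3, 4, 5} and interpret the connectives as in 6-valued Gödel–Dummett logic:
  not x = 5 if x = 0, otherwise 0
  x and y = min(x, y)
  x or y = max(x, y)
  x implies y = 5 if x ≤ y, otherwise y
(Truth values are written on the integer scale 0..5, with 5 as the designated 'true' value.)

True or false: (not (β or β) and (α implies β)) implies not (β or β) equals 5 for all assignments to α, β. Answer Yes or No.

Yes

At α = 3, β = 4, for instance:
β or β = 4 or 4 = 4
not (β or β) = not 4 = 0
α implies β = 3 implies 4 = 5
not (β or β) and (α implies β) = 0 and 5 = 0
(not (β or β) and (α implies β)) implies not (β or β) = 0 implies 0 = 5
and checking the remaining 35 assignments likewise gives ≥ 5 in every case.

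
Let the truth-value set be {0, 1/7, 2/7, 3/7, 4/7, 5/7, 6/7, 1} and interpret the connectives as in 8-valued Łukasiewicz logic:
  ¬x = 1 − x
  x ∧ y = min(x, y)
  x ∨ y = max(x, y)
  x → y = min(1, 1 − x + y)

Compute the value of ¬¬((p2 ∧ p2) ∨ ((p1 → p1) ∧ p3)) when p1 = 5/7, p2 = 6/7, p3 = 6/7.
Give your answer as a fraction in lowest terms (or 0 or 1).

6/7

p2 ∧ p2 = 6/7 ∧ 6/7 = 6/7
p1 → p1 = 5/7 → 5/7 = 1
(p1 → p1) ∧ p3 = 1 ∧ 6/7 = 6/7
(p2 ∧ p2) ∨ ((p1 → p1) ∧ p3) = 6/7 ∨ 6/7 = 6/7
¬((p2 ∧ p2) ∨ ((p1 → p1) ∧ p3)) = ¬6/7 = 1/7
¬¬((p2 ∧ p2) ∨ ((p1 → p1) ∧ p3)) = ¬1/7 = 6/7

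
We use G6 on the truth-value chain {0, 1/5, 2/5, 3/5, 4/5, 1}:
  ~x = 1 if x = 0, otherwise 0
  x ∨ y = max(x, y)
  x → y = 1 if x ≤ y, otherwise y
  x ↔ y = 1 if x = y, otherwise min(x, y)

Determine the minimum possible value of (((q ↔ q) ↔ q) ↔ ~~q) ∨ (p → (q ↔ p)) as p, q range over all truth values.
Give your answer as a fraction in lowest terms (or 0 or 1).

1/5

Take p = 2/5, q = 1/5:
q ↔ q = 1/5 ↔ 1/5 = 1
(q ↔ q) ↔ q = 1 ↔ 1/5 = 1/5
~q = ~1/5 = 0
~~q = ~0 = 1
((q ↔ q) ↔ q) ↔ ~~q = 1/5 ↔ 1 = 1/5
q ↔ p = 1/5 ↔ 2/5 = 1/5
p → (q ↔ p) = 2/5 → 1/5 = 1/5
(((q ↔ q) ↔ q) ↔ ~~q) ∨ (p → (q ↔ p)) = 1/5 ∨ 1/5 = 1/5
No assignment yields a value below 1/5, so this is the minimum.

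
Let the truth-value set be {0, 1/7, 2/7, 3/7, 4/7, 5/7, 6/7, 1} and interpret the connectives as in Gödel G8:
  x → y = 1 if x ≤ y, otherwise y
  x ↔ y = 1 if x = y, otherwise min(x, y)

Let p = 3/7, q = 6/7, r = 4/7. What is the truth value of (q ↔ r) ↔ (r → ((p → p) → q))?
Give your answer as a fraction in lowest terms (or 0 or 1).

q ↔ r = 6/7 ↔ 4/7 = 4/7
p → p = 3/7 → 3/7 = 1
(p → p) → q = 1 → 6/7 = 6/7
r → ((p → p) → q) = 4/7 → 6/7 = 1
(q ↔ r) ↔ (r → ((p → p) → q)) = 4/7 ↔ 1 = 4/7

4/7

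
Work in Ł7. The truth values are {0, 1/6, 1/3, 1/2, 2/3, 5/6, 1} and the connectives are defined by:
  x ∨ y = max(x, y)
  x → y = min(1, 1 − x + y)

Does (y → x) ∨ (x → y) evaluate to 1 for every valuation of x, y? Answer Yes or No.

Yes

At x = 1/3, y = 1/3, for instance:
y → x = 1/3 → 1/3 = 1
x → y = 1/3 → 1/3 = 1
(y → x) ∨ (x → y) = 1 ∨ 1 = 1
and checking the remaining 48 assignments likewise gives ≥ 1 in every case.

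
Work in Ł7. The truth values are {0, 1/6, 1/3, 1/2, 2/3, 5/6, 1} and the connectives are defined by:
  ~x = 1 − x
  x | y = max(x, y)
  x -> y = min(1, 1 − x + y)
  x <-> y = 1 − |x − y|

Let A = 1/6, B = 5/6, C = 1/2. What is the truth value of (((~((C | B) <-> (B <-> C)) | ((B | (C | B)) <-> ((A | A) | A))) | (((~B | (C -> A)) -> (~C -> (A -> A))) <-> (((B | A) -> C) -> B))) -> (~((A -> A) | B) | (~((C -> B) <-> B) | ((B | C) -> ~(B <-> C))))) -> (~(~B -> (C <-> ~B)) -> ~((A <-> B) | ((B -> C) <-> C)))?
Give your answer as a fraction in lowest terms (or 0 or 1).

1

C | B = 1/2 | 5/6 = 5/6
B <-> C = 5/6 <-> 1/2 = 2/3
(C | B) <-> (B <-> C) = 5/6 <-> 2/3 = 5/6
~((C | B) <-> (B <-> C)) = ~5/6 = 1/6
C | B = 1/2 | 5/6 = 5/6
B | (C | B) = 5/6 | 5/6 = 5/6
A | A = 1/6 | 1/6 = 1/6
(A | A) | A = 1/6 | 1/6 = 1/6
(B | (C | B)) <-> ((A | A) | A) = 5/6 <-> 1/6 = 1/3
~((C | B) <-> (B <-> C)) | ((B | (C | B)) <-> ((A | A) | A)) = 1/6 | 1/3 = 1/3
~B = ~5/6 = 1/6
C -> A = 1/2 -> 1/6 = 2/3
~B | (C -> A) = 1/6 | 2/3 = 2/3
~C = ~1/2 = 1/2
A -> A = 1/6 -> 1/6 = 1
~C -> (A -> A) = 1/2 -> 1 = 1
(~B | (C -> A)) -> (~C -> (A -> A)) = 2/3 -> 1 = 1
B | A = 5/6 | 1/6 = 5/6
(B | A) -> C = 5/6 -> 1/2 = 2/3
((B | A) -> C) -> B = 2/3 -> 5/6 = 1
((~B | (C -> A)) -> (~C -> (A -> A))) <-> (((B | A) -> C) -> B) = 1 <-> 1 = 1
(~((C | B) <-> (B <-> C)) | ((B | (C | B)) <-> ((A | A) | A))) | (((~B | (C -> A)) -> (~C -> (A -> A))) <-> (((B | A) -> C) -> B)) = 1/3 | 1 = 1
A -> A = 1/6 -> 1/6 = 1
(A -> A) | B = 1 | 5/6 = 1
~((A -> A) | B) = ~1 = 0
C -> B = 1/2 -> 5/6 = 1
(C -> B) <-> B = 1 <-> 5/6 = 5/6
~((C -> B) <-> B) = ~5/6 = 1/6
B | C = 5/6 | 1/2 = 5/6
B <-> C = 5/6 <-> 1/2 = 2/3
~(B <-> C) = ~2/3 = 1/3
(B | C) -> ~(B <-> C) = 5/6 -> 1/3 = 1/2
~((C -> B) <-> B) | ((B | C) -> ~(B <-> C)) = 1/6 | 1/2 = 1/2
~((A -> A) | B) | (~((C -> B) <-> B) | ((B | C) -> ~(B <-> C))) = 0 | 1/2 = 1/2
((~((C | B) <-> (B <-> C)) | ((B | (C | B)) <-> ((A | A) | A))) | (((~B | (C -> A)) -> (~C -> (A -> A))) <-> (((B | A) -> C) -> B))) -> (~((A -> A) | B) | (~((C -> B) <-> B) | ((B | C) -> ~(B <-> C)))) = 1 -> 1/2 = 1/2
~B = ~5/6 = 1/6
~B = ~5/6 = 1/6
C <-> ~B = 1/2 <-> 1/6 = 2/3
~B -> (C <-> ~B) = 1/6 -> 2/3 = 1
~(~B -> (C <-> ~B)) = ~1 = 0
A <-> B = 1/6 <-> 5/6 = 1/3
B -> C = 5/6 -> 1/2 = 2/3
(B -> C) <-> C = 2/3 <-> 1/2 = 5/6
(A <-> B) | ((B -> C) <-> C) = 1/3 | 5/6 = 5/6
~((A <-> B) | ((B -> C) <-> C)) = ~5/6 = 1/6
~(~B -> (C <-> ~B)) -> ~((A <-> B) | ((B -> C) <-> C)) = 0 -> 1/6 = 1
(((~((C | B) <-> (B <-> C)) | ((B | (C | B)) <-> ((A | A) | A))) | (((~B | (C -> A)) -> (~C -> (A -> A))) <-> (((B | A) -> C) -> B))) -> (~((A -> A) | B) | (~((C -> B) <-> B) | ((B | C) -> ~(B <-> C))))) -> (~(~B -> (C <-> ~B)) -> ~((A <-> B) | ((B -> C) <-> C))) = 1/2 -> 1 = 1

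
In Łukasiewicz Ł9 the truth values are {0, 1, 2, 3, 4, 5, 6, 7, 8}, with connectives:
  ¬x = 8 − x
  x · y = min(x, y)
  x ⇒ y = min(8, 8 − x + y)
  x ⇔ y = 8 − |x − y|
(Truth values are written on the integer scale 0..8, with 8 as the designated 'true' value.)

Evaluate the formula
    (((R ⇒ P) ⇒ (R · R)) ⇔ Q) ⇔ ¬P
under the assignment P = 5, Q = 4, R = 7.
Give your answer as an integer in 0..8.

R ⇒ P = 7 ⇒ 5 = 6
R · R = 7 · 7 = 7
(R ⇒ P) ⇒ (R · R) = 6 ⇒ 7 = 8
((R ⇒ P) ⇒ (R · R)) ⇔ Q = 8 ⇔ 4 = 4
¬P = ¬5 = 3
(((R ⇒ P) ⇒ (R · R)) ⇔ Q) ⇔ ¬P = 4 ⇔ 3 = 7

7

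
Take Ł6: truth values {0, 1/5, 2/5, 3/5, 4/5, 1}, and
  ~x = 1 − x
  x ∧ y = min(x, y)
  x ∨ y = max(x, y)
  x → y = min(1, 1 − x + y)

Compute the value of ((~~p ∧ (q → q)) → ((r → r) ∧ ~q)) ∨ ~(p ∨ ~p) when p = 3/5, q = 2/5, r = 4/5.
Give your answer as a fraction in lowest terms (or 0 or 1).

1

~p = ~3/5 = 2/5
~~p = ~2/5 = 3/5
q → q = 2/5 → 2/5 = 1
~~p ∧ (q → q) = 3/5 ∧ 1 = 3/5
r → r = 4/5 → 4/5 = 1
~q = ~2/5 = 3/5
(r → r) ∧ ~q = 1 ∧ 3/5 = 3/5
(~~p ∧ (q → q)) → ((r → r) ∧ ~q) = 3/5 → 3/5 = 1
~p = ~3/5 = 2/5
p ∨ ~p = 3/5 ∨ 2/5 = 3/5
~(p ∨ ~p) = ~3/5 = 2/5
((~~p ∧ (q → q)) → ((r → r) ∧ ~q)) ∨ ~(p ∨ ~p) = 1 ∨ 2/5 = 1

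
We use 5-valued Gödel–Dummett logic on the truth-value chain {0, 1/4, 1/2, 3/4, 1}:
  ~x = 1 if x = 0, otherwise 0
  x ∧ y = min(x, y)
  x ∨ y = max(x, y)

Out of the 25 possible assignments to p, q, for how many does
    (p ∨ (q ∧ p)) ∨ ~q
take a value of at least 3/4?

value 1: 9 assignments (counts)
value 3/4: 4 assignments (counts)
value 1/2: 4 assignments
value 1/4: 4 assignments
value 0: 4 assignments
So 13 of the 25 assignments meet the threshold.

13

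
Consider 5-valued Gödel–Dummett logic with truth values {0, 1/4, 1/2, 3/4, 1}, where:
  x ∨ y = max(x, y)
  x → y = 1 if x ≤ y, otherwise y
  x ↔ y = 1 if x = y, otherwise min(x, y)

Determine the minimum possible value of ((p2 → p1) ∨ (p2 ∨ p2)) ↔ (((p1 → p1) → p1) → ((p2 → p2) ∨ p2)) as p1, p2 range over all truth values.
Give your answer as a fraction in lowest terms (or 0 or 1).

1/4

Take p1 = 0, p2 = 1/4:
p2 → p1 = 1/4 → 0 = 0
p2 ∨ p2 = 1/4 ∨ 1/4 = 1/4
(p2 → p1) ∨ (p2 ∨ p2) = 0 ∨ 1/4 = 1/4
p1 → p1 = 0 → 0 = 1
(p1 → p1) → p1 = 1 → 0 = 0
p2 → p2 = 1/4 → 1/4 = 1
(p2 → p2) ∨ p2 = 1 ∨ 1/4 = 1
((p1 → p1) → p1) → ((p2 → p2) ∨ p2) = 0 → 1 = 1
((p2 → p1) ∨ (p2 ∨ p2)) ↔ (((p1 → p1) → p1) → ((p2 → p2) ∨ p2)) = 1/4 ↔ 1 = 1/4
No assignment yields a value below 1/4, so this is the minimum.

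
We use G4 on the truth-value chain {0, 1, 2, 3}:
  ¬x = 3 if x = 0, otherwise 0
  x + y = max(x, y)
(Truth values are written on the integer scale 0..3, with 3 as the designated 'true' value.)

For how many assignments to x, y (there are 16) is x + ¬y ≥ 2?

10

x = 0, y = 0 ↦ 3  ≥
x = 0, y = 1 ↦ 0  <
x = 0, y = 2 ↦ 0  <
x = 0, y = 3 ↦ 0  <
x = 1, y = 0 ↦ 3  ≥
x = 1, y = 1 ↦ 1  <
x = 1, y = 2 ↦ 1  <
x = 1, y = 3 ↦ 1  <
x = 2, y = 0 ↦ 3  ≥
x = 2, y = 1 ↦ 2  ≥
x = 2, y = 2 ↦ 2  ≥
x = 2, y = 3 ↦ 2  ≥
x = 3, y = 0 ↦ 3  ≥
x = 3, y = 1 ↦ 3  ≥
x = 3, y = 2 ↦ 3  ≥
x = 3, y = 3 ↦ 3  ≥
So 10 of the 16 assignments meet the threshold.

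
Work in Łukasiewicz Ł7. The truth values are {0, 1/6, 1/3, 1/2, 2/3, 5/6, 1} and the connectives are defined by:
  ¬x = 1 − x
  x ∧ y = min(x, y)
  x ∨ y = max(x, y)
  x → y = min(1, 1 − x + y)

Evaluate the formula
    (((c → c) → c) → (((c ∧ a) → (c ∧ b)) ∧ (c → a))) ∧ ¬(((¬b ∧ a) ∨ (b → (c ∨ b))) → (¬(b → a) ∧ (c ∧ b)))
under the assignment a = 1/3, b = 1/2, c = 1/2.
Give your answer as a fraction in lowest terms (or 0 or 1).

5/6

c → c = 1/2 → 1/2 = 1
(c → c) → c = 1 → 1/2 = 1/2
c ∧ a = 1/2 ∧ 1/3 = 1/3
c ∧ b = 1/2 ∧ 1/2 = 1/2
(c ∧ a) → (c ∧ b) = 1/3 → 1/2 = 1
c → a = 1/2 → 1/3 = 5/6
((c ∧ a) → (c ∧ b)) ∧ (c → a) = 1 ∧ 5/6 = 5/6
((c → c) → c) → (((c ∧ a) → (c ∧ b)) ∧ (c → a)) = 1/2 → 5/6 = 1
¬b = ¬1/2 = 1/2
¬b ∧ a = 1/2 ∧ 1/3 = 1/3
c ∨ b = 1/2 ∨ 1/2 = 1/2
b → (c ∨ b) = 1/2 → 1/2 = 1
(¬b ∧ a) ∨ (b → (c ∨ b)) = 1/3 ∨ 1 = 1
b → a = 1/2 → 1/3 = 5/6
¬(b → a) = ¬5/6 = 1/6
c ∧ b = 1/2 ∧ 1/2 = 1/2
¬(b → a) ∧ (c ∧ b) = 1/6 ∧ 1/2 = 1/6
((¬b ∧ a) ∨ (b → (c ∨ b))) → (¬(b → a) ∧ (c ∧ b)) = 1 → 1/6 = 1/6
¬(((¬b ∧ a) ∨ (b → (c ∨ b))) → (¬(b → a) ∧ (c ∧ b))) = ¬1/6 = 5/6
(((c → c) → c) → (((c ∧ a) → (c ∧ b)) ∧ (c → a))) ∧ ¬(((¬b ∧ a) ∨ (b → (c ∨ b))) → (¬(b → a) ∧ (c ∧ b))) = 1 ∧ 5/6 = 5/6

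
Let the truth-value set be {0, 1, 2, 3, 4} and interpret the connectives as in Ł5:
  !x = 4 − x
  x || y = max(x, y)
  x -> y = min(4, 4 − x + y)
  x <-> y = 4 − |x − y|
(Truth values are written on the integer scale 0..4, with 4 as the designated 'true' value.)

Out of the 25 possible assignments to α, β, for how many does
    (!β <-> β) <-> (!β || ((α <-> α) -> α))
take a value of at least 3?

value 4: 3 assignments (counts)
value 3: 9 assignments (counts)
value 2: 6 assignments
value 1: 1 assignment
value 0: 6 assignments
So 12 of the 25 assignments meet the threshold.

12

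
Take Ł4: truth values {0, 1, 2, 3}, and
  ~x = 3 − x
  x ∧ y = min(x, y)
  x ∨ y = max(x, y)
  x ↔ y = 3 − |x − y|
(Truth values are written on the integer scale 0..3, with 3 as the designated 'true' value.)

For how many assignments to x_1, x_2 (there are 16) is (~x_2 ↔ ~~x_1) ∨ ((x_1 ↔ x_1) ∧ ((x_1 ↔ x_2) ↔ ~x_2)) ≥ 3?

x_1 = 0, x_2 = 0 ↦ 3  ≥
x_1 = 0, x_2 = 1 ↦ 3  ≥
x_1 = 0, x_2 = 2 ↦ 3  ≥
x_1 = 0, x_2 = 3 ↦ 3  ≥
x_1 = 1, x_2 = 0 ↦ 2  <
x_1 = 1, x_2 = 1 ↦ 2  <
x_1 = 1, x_2 = 2 ↦ 3  ≥
x_1 = 1, x_2 = 3 ↦ 2  <
x_1 = 2, x_2 = 0 ↦ 2  <
x_1 = 2, x_2 = 1 ↦ 3  ≥
x_1 = 2, x_2 = 2 ↦ 2  <
x_1 = 2, x_2 = 3 ↦ 1  <
x_1 = 3, x_2 = 0 ↦ 3  ≥
x_1 = 3, x_2 = 1 ↦ 2  <
x_1 = 3, x_2 = 2 ↦ 2  <
x_1 = 3, x_2 = 3 ↦ 0  <
So 7 of the 16 assignments meet the threshold.

7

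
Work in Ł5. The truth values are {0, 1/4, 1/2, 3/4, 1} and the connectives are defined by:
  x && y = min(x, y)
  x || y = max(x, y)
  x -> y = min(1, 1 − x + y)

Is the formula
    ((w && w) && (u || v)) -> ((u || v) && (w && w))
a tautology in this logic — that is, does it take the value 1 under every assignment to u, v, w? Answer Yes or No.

At u = 1/2, v = 1, w = 1, for instance:
w && w = 1 && 1 = 1
u || v = 1/2 || 1 = 1
(w && w) && (u || v) = 1 && 1 = 1
(u || v) && (w && w) = 1 && 1 = 1
((w && w) && (u || v)) -> ((u || v) && (w && w)) = 1 -> 1 = 1
and checking the remaining 124 assignments likewise gives ≥ 1 in every case.

Yes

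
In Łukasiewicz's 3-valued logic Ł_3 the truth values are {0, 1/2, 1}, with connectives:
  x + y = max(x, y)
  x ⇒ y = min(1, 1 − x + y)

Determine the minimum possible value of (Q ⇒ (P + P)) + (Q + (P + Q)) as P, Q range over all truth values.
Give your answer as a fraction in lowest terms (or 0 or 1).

Take P = 0, Q = 1/2:
P + P = 0 + 0 = 0
Q ⇒ (P + P) = 1/2 ⇒ 0 = 1/2
P + Q = 0 + 1/2 = 1/2
Q + (P + Q) = 1/2 + 1/2 = 1/2
(Q ⇒ (P + P)) + (Q + (P + Q)) = 1/2 + 1/2 = 1/2
No assignment yields a value below 1/2, so this is the minimum.

1/2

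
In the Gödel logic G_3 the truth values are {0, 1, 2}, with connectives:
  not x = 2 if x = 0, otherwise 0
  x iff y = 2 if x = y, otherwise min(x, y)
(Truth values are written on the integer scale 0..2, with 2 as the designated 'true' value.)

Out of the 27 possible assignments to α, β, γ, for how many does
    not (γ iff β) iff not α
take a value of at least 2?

14

value 2: 14 assignments (counts)
value 0: 13 assignments
So 14 of the 27 assignments meet the threshold.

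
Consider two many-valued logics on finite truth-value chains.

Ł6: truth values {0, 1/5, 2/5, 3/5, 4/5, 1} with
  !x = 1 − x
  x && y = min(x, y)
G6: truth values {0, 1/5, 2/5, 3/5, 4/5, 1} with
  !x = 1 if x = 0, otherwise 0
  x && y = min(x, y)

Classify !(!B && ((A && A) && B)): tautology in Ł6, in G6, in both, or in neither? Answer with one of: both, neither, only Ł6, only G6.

only G6

In Ł6: at A = 1/5, B = 1/5 the value is 4/5 — not a tautology.
In G6: every assignment gives 1 — tautology.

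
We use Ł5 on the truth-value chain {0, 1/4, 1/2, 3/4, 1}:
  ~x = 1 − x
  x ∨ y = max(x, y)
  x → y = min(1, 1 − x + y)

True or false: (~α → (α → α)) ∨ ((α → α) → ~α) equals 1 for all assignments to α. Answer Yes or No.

Yes

α = 0 ↦ 1
α = 1/4 ↦ 1
α = 1/2 ↦ 1
α = 3/4 ↦ 1
α = 1 ↦ 1
Every assignment gives a value ≥ 1.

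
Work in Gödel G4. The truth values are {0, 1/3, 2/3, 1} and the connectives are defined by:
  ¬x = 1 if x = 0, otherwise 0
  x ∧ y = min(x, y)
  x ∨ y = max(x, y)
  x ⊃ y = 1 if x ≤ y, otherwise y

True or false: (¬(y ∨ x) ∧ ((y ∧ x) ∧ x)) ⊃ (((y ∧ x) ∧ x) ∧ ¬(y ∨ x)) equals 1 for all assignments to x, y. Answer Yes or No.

Yes

x = 0, y = 0 ↦ 1
x = 0, y = 1/3 ↦ 1
x = 0, y = 2/3 ↦ 1
x = 0, y = 1 ↦ 1
x = 1/3, y = 0 ↦ 1
x = 1/3, y = 1/3 ↦ 1
x = 1/3, y = 2/3 ↦ 1
x = 1/3, y = 1 ↦ 1
x = 2/3, y = 0 ↦ 1
x = 2/3, y = 1/3 ↦ 1
x = 2/3, y = 2/3 ↦ 1
x = 2/3, y = 1 ↦ 1
x = 1, y = 0 ↦ 1
x = 1, y = 1/3 ↦ 1
x = 1, y = 2/3 ↦ 1
x = 1, y = 1 ↦ 1
Every assignment gives a value ≥ 1.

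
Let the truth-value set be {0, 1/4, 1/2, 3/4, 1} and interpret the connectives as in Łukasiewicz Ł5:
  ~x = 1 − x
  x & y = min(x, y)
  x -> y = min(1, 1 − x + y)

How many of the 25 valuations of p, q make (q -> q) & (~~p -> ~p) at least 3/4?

15

value 1: 15 assignments (counts)
value 1/2: 5 assignments
value 0: 5 assignments
So 15 of the 25 assignments meet the threshold.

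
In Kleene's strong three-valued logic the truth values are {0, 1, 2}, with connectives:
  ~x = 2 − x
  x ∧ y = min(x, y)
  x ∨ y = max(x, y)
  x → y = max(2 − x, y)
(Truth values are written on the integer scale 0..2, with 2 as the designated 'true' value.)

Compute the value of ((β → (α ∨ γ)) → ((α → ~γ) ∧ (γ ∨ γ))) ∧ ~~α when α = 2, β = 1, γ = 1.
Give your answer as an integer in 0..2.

α ∨ γ = 2 ∨ 1 = 2
β → (α ∨ γ) = 1 → 2 = 2
~γ = ~1 = 1
α → ~γ = 2 → 1 = 1
γ ∨ γ = 1 ∨ 1 = 1
(α → ~γ) ∧ (γ ∨ γ) = 1 ∧ 1 = 1
(β → (α ∨ γ)) → ((α → ~γ) ∧ (γ ∨ γ)) = 2 → 1 = 1
~α = ~2 = 0
~~α = ~0 = 2
((β → (α ∨ γ)) → ((α → ~γ) ∧ (γ ∨ γ))) ∧ ~~α = 1 ∧ 2 = 1

1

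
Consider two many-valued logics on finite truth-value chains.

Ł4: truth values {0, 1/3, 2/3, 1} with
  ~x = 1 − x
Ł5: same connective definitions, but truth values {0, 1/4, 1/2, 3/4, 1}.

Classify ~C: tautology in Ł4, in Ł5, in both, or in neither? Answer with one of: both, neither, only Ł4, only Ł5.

In Ł4: at C = 1/3 the value is 2/3 — not a tautology.
In Ł5: at C = 1/4 the value is 3/4 — not a tautology.

neither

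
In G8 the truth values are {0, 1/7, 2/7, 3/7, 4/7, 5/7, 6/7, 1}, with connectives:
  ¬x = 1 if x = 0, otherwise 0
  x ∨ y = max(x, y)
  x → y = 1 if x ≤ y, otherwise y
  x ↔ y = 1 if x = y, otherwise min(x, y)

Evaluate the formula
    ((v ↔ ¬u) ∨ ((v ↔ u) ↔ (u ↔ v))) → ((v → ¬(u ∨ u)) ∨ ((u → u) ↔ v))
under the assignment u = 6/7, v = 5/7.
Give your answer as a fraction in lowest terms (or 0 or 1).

¬u = ¬6/7 = 0
v ↔ ¬u = 5/7 ↔ 0 = 0
v ↔ u = 5/7 ↔ 6/7 = 5/7
u ↔ v = 6/7 ↔ 5/7 = 5/7
(v ↔ u) ↔ (u ↔ v) = 5/7 ↔ 5/7 = 1
(v ↔ ¬u) ∨ ((v ↔ u) ↔ (u ↔ v)) = 0 ∨ 1 = 1
u ∨ u = 6/7 ∨ 6/7 = 6/7
¬(u ∨ u) = ¬6/7 = 0
v → ¬(u ∨ u) = 5/7 → 0 = 0
u → u = 6/7 → 6/7 = 1
(u → u) ↔ v = 1 ↔ 5/7 = 5/7
(v → ¬(u ∨ u)) ∨ ((u → u) ↔ v) = 0 ∨ 5/7 = 5/7
((v ↔ ¬u) ∨ ((v ↔ u) ↔ (u ↔ v))) → ((v → ¬(u ∨ u)) ∨ ((u → u) ↔ v)) = 1 → 5/7 = 5/7

5/7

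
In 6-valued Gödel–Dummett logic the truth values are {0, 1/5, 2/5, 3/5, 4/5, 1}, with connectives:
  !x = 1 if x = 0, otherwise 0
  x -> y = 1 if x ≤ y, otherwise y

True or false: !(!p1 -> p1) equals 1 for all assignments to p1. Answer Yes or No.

Counterexample: take p1 = 1/5.
!p1 = !1/5 = 0
!p1 -> p1 = 0 -> 1/5 = 1
!(!p1 -> p1) = !1 = 0
This gives 0 ≠ 1.

No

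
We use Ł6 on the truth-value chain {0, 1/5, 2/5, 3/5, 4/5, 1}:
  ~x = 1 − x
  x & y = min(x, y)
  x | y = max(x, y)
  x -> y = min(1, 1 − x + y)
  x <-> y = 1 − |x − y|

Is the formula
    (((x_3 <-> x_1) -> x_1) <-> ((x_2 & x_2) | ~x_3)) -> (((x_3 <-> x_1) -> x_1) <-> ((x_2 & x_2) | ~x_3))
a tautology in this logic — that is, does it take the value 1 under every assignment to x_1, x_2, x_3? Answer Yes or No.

Yes

At x_1 = 1, x_2 = 2/5, x_3 = 4/5, for instance:
x_3 <-> x_1 = 4/5 <-> 1 = 4/5
(x_3 <-> x_1) -> x_1 = 4/5 -> 1 = 1
x_2 & x_2 = 2/5 & 2/5 = 2/5
~x_3 = ~4/5 = 1/5
(x_2 & x_2) | ~x_3 = 2/5 | 1/5 = 2/5
((x_3 <-> x_1) -> x_1) <-> ((x_2 & x_2) | ~x_3) = 1 <-> 2/5 = 2/5
(((x_3 <-> x_1) -> x_1) <-> ((x_2 & x_2) | ~x_3)) -> (((x_3 <-> x_1) -> x_1) <-> ((x_2 & x_2) | ~x_3)) = 2/5 -> 2/5 = 1
and checking the remaining 215 assignments likewise gives ≥ 1 in every case.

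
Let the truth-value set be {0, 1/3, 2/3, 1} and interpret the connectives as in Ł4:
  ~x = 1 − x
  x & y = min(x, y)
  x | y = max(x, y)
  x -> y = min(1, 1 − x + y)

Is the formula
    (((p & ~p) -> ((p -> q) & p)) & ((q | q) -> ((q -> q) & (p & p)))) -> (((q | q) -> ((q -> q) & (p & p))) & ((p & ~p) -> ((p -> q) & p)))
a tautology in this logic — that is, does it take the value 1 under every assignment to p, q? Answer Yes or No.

p = 0, q = 0 ↦ 1
p = 0, q = 1/3 ↦ 1
p = 0, q = 2/3 ↦ 1
p = 0, q = 1 ↦ 1
p = 1/3, q = 0 ↦ 1
p = 1/3, q = 1/3 ↦ 1
p = 1/3, q = 2/3 ↦ 1
p = 1/3, q = 1 ↦ 1
p = 2/3, q = 0 ↦ 1
p = 2/3, q = 1/3 ↦ 1
p = 2/3, q = 2/3 ↦ 1
p = 2/3, q = 1 ↦ 1
p = 1, q = 0 ↦ 1
p = 1, q = 1/3 ↦ 1
p = 1, q = 2/3 ↦ 1
p = 1, q = 1 ↦ 1
Every assignment gives a value ≥ 1.

Yes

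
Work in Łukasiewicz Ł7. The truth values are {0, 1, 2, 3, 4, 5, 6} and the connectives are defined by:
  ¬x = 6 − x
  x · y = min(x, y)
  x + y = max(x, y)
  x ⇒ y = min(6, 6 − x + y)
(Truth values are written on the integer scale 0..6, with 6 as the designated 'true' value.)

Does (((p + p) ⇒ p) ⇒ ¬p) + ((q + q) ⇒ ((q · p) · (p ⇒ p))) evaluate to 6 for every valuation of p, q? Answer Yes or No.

Counterexample: take p = 1, q = 2.
p + p = 1 + 1 = 1
(p + p) ⇒ p = 1 ⇒ 1 = 6
¬p = ¬1 = 5
((p + p) ⇒ p) ⇒ ¬p = 6 ⇒ 5 = 5
q + q = 2 + 2 = 2
q · p = 2 · 1 = 1
p ⇒ p = 1 ⇒ 1 = 6
(q · p) · (p ⇒ p) = 1 · 6 = 1
(q + q) ⇒ ((q · p) · (p ⇒ p)) = 2 ⇒ 1 = 5
(((p + p) ⇒ p) ⇒ ¬p) + ((q + q) ⇒ ((q · p) · (p ⇒ p))) = 5 + 5 = 5
This gives 5 ≠ 6.

No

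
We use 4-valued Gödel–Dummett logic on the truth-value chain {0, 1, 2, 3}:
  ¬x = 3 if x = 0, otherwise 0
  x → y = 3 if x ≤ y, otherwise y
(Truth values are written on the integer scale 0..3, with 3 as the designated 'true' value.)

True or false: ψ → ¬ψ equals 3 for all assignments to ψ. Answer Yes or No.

Counterexample: take ψ = 1.
¬ψ = ¬1 = 0
ψ → ¬ψ = 1 → 0 = 0
This gives 0 ≠ 3.

No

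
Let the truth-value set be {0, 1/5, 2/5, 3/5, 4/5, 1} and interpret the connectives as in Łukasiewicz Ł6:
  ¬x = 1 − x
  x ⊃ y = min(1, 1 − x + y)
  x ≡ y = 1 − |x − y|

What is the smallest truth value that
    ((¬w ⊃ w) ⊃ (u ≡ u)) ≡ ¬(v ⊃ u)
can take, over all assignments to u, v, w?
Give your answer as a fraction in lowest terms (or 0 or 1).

0

Take u = 0, v = 0, w = 0:
¬w = ¬0 = 1
¬w ⊃ w = 1 ⊃ 0 = 0
u ≡ u = 0 ≡ 0 = 1
(¬w ⊃ w) ⊃ (u ≡ u) = 0 ⊃ 1 = 1
v ⊃ u = 0 ⊃ 0 = 1
¬(v ⊃ u) = ¬1 = 0
((¬w ⊃ w) ⊃ (u ≡ u)) ≡ ¬(v ⊃ u) = 1 ≡ 0 = 0
No assignment yields a value below 0, so this is the minimum.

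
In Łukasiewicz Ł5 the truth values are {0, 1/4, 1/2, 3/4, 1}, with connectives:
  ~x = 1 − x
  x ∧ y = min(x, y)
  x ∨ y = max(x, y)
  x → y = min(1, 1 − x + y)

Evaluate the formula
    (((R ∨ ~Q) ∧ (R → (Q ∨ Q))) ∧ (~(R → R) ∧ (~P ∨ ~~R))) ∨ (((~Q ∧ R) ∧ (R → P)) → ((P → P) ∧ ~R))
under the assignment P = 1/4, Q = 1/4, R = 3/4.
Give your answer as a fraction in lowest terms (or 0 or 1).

3/4

~Q = ~1/4 = 3/4
R ∨ ~Q = 3/4 ∨ 3/4 = 3/4
Q ∨ Q = 1/4 ∨ 1/4 = 1/4
R → (Q ∨ Q) = 3/4 → 1/4 = 1/2
(R ∨ ~Q) ∧ (R → (Q ∨ Q)) = 3/4 ∧ 1/2 = 1/2
R → R = 3/4 → 3/4 = 1
~(R → R) = ~1 = 0
~P = ~1/4 = 3/4
~R = ~3/4 = 1/4
~~R = ~1/4 = 3/4
~P ∨ ~~R = 3/4 ∨ 3/4 = 3/4
~(R → R) ∧ (~P ∨ ~~R) = 0 ∧ 3/4 = 0
((R ∨ ~Q) ∧ (R → (Q ∨ Q))) ∧ (~(R → R) ∧ (~P ∨ ~~R)) = 1/2 ∧ 0 = 0
~Q = ~1/4 = 3/4
~Q ∧ R = 3/4 ∧ 3/4 = 3/4
R → P = 3/4 → 1/4 = 1/2
(~Q ∧ R) ∧ (R → P) = 3/4 ∧ 1/2 = 1/2
P → P = 1/4 → 1/4 = 1
~R = ~3/4 = 1/4
(P → P) ∧ ~R = 1 ∧ 1/4 = 1/4
((~Q ∧ R) ∧ (R → P)) → ((P → P) ∧ ~R) = 1/2 → 1/4 = 3/4
(((R ∨ ~Q) ∧ (R → (Q ∨ Q))) ∧ (~(R → R) ∧ (~P ∨ ~~R))) ∨ (((~Q ∧ R) ∧ (R → P)) → ((P → P) ∧ ~R)) = 0 ∨ 3/4 = 3/4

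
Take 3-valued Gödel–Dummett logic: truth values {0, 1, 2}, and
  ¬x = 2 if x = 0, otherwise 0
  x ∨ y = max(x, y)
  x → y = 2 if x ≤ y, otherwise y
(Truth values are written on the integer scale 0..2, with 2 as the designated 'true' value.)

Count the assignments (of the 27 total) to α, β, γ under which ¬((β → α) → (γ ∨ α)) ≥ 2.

value 2: 1 assignment (counts)
value 0: 26 assignments
So 1 of the 27 assignments meets the threshold.

1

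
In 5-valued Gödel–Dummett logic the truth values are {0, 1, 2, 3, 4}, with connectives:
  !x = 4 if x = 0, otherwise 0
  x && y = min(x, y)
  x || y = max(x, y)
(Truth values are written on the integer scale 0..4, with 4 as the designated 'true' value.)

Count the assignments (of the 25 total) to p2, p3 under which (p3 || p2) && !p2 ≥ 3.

value 4: 1 assignment (counts)
value 3: 1 assignment (counts)
value 2: 1 assignment
value 1: 1 assignment
value 0: 21 assignments
So 2 of the 25 assignments meet the threshold.

2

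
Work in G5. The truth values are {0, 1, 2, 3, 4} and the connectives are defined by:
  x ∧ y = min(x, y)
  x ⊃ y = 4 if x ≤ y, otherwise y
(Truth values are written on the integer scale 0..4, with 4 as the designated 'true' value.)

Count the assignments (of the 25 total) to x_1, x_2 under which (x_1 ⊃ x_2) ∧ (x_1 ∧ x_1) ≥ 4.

value 4: 1 assignment (counts)
value 3: 3 assignments
value 2: 5 assignments
value 1: 7 assignments
value 0: 9 assignments
So 1 of the 25 assignments meets the threshold.

1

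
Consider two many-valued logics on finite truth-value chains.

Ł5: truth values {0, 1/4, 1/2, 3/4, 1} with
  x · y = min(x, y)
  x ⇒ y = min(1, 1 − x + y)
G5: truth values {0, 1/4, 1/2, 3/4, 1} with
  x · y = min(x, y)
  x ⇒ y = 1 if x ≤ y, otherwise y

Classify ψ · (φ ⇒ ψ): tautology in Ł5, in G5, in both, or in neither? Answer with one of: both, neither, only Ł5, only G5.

neither

In Ł5: at φ = 0, ψ = 0 the value is 0 — not a tautology.
In G5: at φ = 0, ψ = 0 the value is 0 — not a tautology.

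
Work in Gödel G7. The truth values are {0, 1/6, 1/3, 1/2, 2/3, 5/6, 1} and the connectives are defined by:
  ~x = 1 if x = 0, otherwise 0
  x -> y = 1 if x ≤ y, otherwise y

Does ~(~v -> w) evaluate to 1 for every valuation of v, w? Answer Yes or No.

Counterexample: take v = 0, w = 1/6.
~v = ~0 = 1
~v -> w = 1 -> 1/6 = 1/6
~(~v -> w) = ~1/6 = 0
This gives 0 ≠ 1.

No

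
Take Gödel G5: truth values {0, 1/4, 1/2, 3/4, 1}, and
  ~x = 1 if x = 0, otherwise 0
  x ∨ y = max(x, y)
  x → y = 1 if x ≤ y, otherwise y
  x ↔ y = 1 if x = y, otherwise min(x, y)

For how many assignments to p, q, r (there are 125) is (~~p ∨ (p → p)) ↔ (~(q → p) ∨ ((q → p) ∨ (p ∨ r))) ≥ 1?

101

value 1: 101 assignments (counts)
value 3/4: 9 assignments
value 1/2: 9 assignments
value 1/4: 6 assignments
So 101 of the 125 assignments meet the threshold.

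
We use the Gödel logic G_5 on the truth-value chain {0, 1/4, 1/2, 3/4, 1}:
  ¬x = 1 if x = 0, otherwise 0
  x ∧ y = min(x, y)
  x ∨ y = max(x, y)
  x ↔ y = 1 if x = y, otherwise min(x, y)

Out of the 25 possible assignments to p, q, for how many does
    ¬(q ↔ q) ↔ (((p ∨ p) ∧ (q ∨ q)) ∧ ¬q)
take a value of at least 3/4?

25

value 1: 25 assignments (counts)
So 25 of the 25 assignments meet the threshold.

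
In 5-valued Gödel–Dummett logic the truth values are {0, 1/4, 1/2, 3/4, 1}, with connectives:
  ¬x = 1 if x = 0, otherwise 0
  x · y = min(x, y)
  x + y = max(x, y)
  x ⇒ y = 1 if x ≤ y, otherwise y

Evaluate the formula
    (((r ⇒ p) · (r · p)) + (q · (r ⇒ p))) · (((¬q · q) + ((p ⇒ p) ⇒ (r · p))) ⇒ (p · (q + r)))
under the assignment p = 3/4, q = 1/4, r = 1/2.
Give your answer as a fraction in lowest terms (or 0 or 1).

r ⇒ p = 1/2 ⇒ 3/4 = 1
r · p = 1/2 · 3/4 = 1/2
(r ⇒ p) · (r · p) = 1 · 1/2 = 1/2
r ⇒ p = 1/2 ⇒ 3/4 = 1
q · (r ⇒ p) = 1/4 · 1 = 1/4
((r ⇒ p) · (r · p)) + (q · (r ⇒ p)) = 1/2 + 1/4 = 1/2
¬q = ¬1/4 = 0
¬q · q = 0 · 1/4 = 0
p ⇒ p = 3/4 ⇒ 3/4 = 1
r · p = 1/2 · 3/4 = 1/2
(p ⇒ p) ⇒ (r · p) = 1 ⇒ 1/2 = 1/2
(¬q · q) + ((p ⇒ p) ⇒ (r · p)) = 0 + 1/2 = 1/2
q + r = 1/4 + 1/2 = 1/2
p · (q + r) = 3/4 · 1/2 = 1/2
((¬q · q) + ((p ⇒ p) ⇒ (r · p))) ⇒ (p · (q + r)) = 1/2 ⇒ 1/2 = 1
(((r ⇒ p) · (r · p)) + (q · (r ⇒ p))) · (((¬q · q) + ((p ⇒ p) ⇒ (r · p))) ⇒ (p · (q + r))) = 1/2 · 1 = 1/2

1/2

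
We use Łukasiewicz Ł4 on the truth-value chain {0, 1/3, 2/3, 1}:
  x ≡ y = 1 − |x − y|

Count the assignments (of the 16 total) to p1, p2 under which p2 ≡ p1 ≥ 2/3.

10

p1 = 0, p2 = 0 ↦ 1  ≥
p1 = 0, p2 = 1/3 ↦ 2/3  ≥
p1 = 0, p2 = 2/3 ↦ 1/3  <
p1 = 0, p2 = 1 ↦ 0  <
p1 = 1/3, p2 = 0 ↦ 2/3  ≥
p1 = 1/3, p2 = 1/3 ↦ 1  ≥
p1 = 1/3, p2 = 2/3 ↦ 2/3  ≥
p1 = 1/3, p2 = 1 ↦ 1/3  <
p1 = 2/3, p2 = 0 ↦ 1/3  <
p1 = 2/3, p2 = 1/3 ↦ 2/3  ≥
p1 = 2/3, p2 = 2/3 ↦ 1  ≥
p1 = 2/3, p2 = 1 ↦ 2/3  ≥
p1 = 1, p2 = 0 ↦ 0  <
p1 = 1, p2 = 1/3 ↦ 1/3  <
p1 = 1, p2 = 2/3 ↦ 2/3  ≥
p1 = 1, p2 = 1 ↦ 1  ≥
So 10 of the 16 assignments meet the threshold.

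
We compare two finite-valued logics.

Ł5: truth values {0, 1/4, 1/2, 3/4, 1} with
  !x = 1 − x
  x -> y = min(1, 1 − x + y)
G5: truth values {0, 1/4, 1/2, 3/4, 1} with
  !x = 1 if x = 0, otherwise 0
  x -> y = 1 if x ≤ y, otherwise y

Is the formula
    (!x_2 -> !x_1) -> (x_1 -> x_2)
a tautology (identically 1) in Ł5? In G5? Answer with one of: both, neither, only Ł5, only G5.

only Ł5

In Ł5: every assignment gives 1 — tautology.
In G5: at x_1 = 1/2, x_2 = 1/4 the value is 1/4 — not a tautology.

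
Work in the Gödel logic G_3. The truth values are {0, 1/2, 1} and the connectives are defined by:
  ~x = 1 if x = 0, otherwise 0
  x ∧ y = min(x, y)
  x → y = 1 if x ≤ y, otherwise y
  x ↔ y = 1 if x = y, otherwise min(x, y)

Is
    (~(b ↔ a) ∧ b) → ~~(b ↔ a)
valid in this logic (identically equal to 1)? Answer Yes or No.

No

Counterexample: take a = 0, b = 1/2.
b ↔ a = 1/2 ↔ 0 = 0
~(b ↔ a) = ~0 = 1
~(b ↔ a) ∧ b = 1 ∧ 1/2 = 1/2
~~(b ↔ a) = ~1 = 0
(~(b ↔ a) ∧ b) → ~~(b ↔ a) = 1/2 → 0 = 0
This gives 0 ≠ 1.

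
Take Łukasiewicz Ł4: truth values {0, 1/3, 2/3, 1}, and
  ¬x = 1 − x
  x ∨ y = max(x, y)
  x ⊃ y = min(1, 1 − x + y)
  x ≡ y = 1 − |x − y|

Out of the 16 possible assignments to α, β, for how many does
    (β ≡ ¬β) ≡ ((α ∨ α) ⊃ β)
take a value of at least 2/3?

10

α = 0, β = 0 ↦ 0  <
α = 0, β = 1/3 ↦ 2/3  ≥
α = 0, β = 2/3 ↦ 2/3  ≥
α = 0, β = 1 ↦ 0  <
α = 1/3, β = 0 ↦ 1/3  <
α = 1/3, β = 1/3 ↦ 2/3  ≥
α = 1/3, β = 2/3 ↦ 2/3  ≥
α = 1/3, β = 1 ↦ 0  <
α = 2/3, β = 0 ↦ 2/3  ≥
α = 2/3, β = 1/3 ↦ 1  ≥
α = 2/3, β = 2/3 ↦ 2/3  ≥
α = 2/3, β = 1 ↦ 0  <
α = 1, β = 0 ↦ 1  ≥
α = 1, β = 1/3 ↦ 2/3  ≥
α = 1, β = 2/3 ↦ 1  ≥
α = 1, β = 1 ↦ 0  <
So 10 of the 16 assignments meet the threshold.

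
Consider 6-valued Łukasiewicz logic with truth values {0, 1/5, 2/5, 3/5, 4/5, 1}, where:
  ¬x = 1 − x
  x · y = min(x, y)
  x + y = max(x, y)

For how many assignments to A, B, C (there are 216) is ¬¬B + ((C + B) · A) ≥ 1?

41

value 1: 41 assignments (counts)
value 4/5: 47 assignments
value 3/5: 47 assignments
value 2/5: 41 assignments
value 1/5: 29 assignments
value 0: 11 assignments
So 41 of the 216 assignments meet the threshold.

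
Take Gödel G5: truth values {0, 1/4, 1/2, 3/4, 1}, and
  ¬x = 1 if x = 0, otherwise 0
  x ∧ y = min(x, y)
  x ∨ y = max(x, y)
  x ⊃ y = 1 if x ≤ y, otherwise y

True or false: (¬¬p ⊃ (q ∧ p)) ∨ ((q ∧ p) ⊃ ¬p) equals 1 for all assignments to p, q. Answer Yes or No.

Counterexample: take p = 1/4, q = 1/4.
¬p = ¬1/4 = 0
¬¬p = ¬0 = 1
q ∧ p = 1/4 ∧ 1/4 = 1/4
¬¬p ⊃ (q ∧ p) = 1 ⊃ 1/4 = 1/4
q ∧ p = 1/4 ∧ 1/4 = 1/4
¬p = ¬1/4 = 0
(q ∧ p) ⊃ ¬p = 1/4 ⊃ 0 = 0
(¬¬p ⊃ (q ∧ p)) ∨ ((q ∧ p) ⊃ ¬p) = 1/4 ∨ 0 = 1/4
This gives 1/4 ≠ 1.

No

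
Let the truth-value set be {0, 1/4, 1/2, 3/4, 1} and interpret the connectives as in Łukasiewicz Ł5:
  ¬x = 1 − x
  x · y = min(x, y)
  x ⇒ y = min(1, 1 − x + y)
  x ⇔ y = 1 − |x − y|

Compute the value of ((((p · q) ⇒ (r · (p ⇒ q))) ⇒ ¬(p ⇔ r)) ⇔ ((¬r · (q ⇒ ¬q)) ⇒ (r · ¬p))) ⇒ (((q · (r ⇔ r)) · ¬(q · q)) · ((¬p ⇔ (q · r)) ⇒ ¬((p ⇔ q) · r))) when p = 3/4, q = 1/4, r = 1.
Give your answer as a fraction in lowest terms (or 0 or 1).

p · q = 3/4 · 1/4 = 1/4
p ⇒ q = 3/4 ⇒ 1/4 = 1/2
r · (p ⇒ q) = 1 · 1/2 = 1/2
(p · q) ⇒ (r · (p ⇒ q)) = 1/4 ⇒ 1/2 = 1
p ⇔ r = 3/4 ⇔ 1 = 3/4
¬(p ⇔ r) = ¬3/4 = 1/4
((p · q) ⇒ (r · (p ⇒ q))) ⇒ ¬(p ⇔ r) = 1 ⇒ 1/4 = 1/4
¬r = ¬1 = 0
¬q = ¬1/4 = 3/4
q ⇒ ¬q = 1/4 ⇒ 3/4 = 1
¬r · (q ⇒ ¬q) = 0 · 1 = 0
¬p = ¬3/4 = 1/4
r · ¬p = 1 · 1/4 = 1/4
(¬r · (q ⇒ ¬q)) ⇒ (r · ¬p) = 0 ⇒ 1/4 = 1
(((p · q) ⇒ (r · (p ⇒ q))) ⇒ ¬(p ⇔ r)) ⇔ ((¬r · (q ⇒ ¬q)) ⇒ (r · ¬p)) = 1/4 ⇔ 1 = 1/4
r ⇔ r = 1 ⇔ 1 = 1
q · (r ⇔ r) = 1/4 · 1 = 1/4
q · q = 1/4 · 1/4 = 1/4
¬(q · q) = ¬1/4 = 3/4
(q · (r ⇔ r)) · ¬(q · q) = 1/4 · 3/4 = 1/4
¬p = ¬3/4 = 1/4
q · r = 1/4 · 1 = 1/4
¬p ⇔ (q · r) = 1/4 ⇔ 1/4 = 1
p ⇔ q = 3/4 ⇔ 1/4 = 1/2
(p ⇔ q) · r = 1/2 · 1 = 1/2
¬((p ⇔ q) · r) = ¬1/2 = 1/2
(¬p ⇔ (q · r)) ⇒ ¬((p ⇔ q) · r) = 1 ⇒ 1/2 = 1/2
((q · (r ⇔ r)) · ¬(q · q)) · ((¬p ⇔ (q · r)) ⇒ ¬((p ⇔ q) · r)) = 1/4 · 1/2 = 1/4
((((p · q) ⇒ (r · (p ⇒ q))) ⇒ ¬(p ⇔ r)) ⇔ ((¬r · (q ⇒ ¬q)) ⇒ (r · ¬p))) ⇒ (((q · (r ⇔ r)) · ¬(q · q)) · ((¬p ⇔ (q · r)) ⇒ ¬((p ⇔ q) · r))) = 1/4 ⇒ 1/4 = 1

1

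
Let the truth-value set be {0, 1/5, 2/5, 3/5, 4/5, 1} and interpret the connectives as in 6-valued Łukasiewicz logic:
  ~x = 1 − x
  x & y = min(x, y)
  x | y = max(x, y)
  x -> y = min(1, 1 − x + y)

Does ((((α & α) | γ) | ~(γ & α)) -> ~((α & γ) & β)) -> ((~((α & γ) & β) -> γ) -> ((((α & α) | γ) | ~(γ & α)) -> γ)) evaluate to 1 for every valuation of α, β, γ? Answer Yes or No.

Yes

At α = 2/5, β = 3/5, γ = 4/5, for instance:
α & α = 2/5 & 2/5 = 2/5
(α & α) | γ = 2/5 | 4/5 = 4/5
γ & α = 4/5 & 2/5 = 2/5
~(γ & α) = ~2/5 = 3/5
((α & α) | γ) | ~(γ & α) = 4/5 | 3/5 = 4/5
α & γ = 2/5 & 4/5 = 2/5
(α & γ) & β = 2/5 & 3/5 = 2/5
~((α & γ) & β) = ~2/5 = 3/5
(((α & α) | γ) | ~(γ & α)) -> ~((α & γ) & β) = 4/5 -> 3/5 = 4/5
~((α & γ) & β) -> γ = 3/5 -> 4/5 = 1
(((α & α) | γ) | ~(γ & α)) -> γ = 4/5 -> 4/5 = 1
(~((α & γ) & β) -> γ) -> ((((α & α) | γ) | ~(γ & α)) -> γ) = 1 -> 1 = 1
((((α & α) | γ) | ~(γ & α)) -> ~((α & γ) & β)) -> ((~((α & γ) & β) -> γ) -> ((((α & α) | γ) | ~(γ & α)) -> γ)) = 4/5 -> 1 = 1
and checking the remaining 215 assignments likewise gives ≥ 1 in every case.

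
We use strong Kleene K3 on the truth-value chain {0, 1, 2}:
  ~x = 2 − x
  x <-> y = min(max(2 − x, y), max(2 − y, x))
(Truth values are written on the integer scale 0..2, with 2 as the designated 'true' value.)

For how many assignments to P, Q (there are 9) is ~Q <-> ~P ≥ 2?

P = 0, Q = 0 ↦ 2  ≥
P = 0, Q = 1 ↦ 1  <
P = 0, Q = 2 ↦ 0  <
P = 1, Q = 0 ↦ 1  <
P = 1, Q = 1 ↦ 1  <
P = 1, Q = 2 ↦ 1  <
P = 2, Q = 0 ↦ 0  <
P = 2, Q = 1 ↦ 1  <
P = 2, Q = 2 ↦ 2  ≥
So 2 of the 9 assignments meet the threshold.

2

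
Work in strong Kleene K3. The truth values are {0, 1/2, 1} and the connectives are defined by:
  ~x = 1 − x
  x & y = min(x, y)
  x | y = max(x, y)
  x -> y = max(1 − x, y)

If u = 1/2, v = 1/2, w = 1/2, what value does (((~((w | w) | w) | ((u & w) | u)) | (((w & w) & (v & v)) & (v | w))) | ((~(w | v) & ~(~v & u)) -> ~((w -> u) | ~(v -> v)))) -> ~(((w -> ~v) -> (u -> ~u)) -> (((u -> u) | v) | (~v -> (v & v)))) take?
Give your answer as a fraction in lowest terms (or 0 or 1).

w | w = 1/2 | 1/2 = 1/2
(w | w) | w = 1/2 | 1/2 = 1/2
~((w | w) | w) = ~1/2 = 1/2
u & w = 1/2 & 1/2 = 1/2
(u & w) | u = 1/2 | 1/2 = 1/2
~((w | w) | w) | ((u & w) | u) = 1/2 | 1/2 = 1/2
w & w = 1/2 & 1/2 = 1/2
v & v = 1/2 & 1/2 = 1/2
(w & w) & (v & v) = 1/2 & 1/2 = 1/2
v | w = 1/2 | 1/2 = 1/2
((w & w) & (v & v)) & (v | w) = 1/2 & 1/2 = 1/2
(~((w | w) | w) | ((u & w) | u)) | (((w & w) & (v & v)) & (v | w)) = 1/2 | 1/2 = 1/2
w | v = 1/2 | 1/2 = 1/2
~(w | v) = ~1/2 = 1/2
~v = ~1/2 = 1/2
~v & u = 1/2 & 1/2 = 1/2
~(~v & u) = ~1/2 = 1/2
~(w | v) & ~(~v & u) = 1/2 & 1/2 = 1/2
w -> u = 1/2 -> 1/2 = 1/2
v -> v = 1/2 -> 1/2 = 1/2
~(v -> v) = ~1/2 = 1/2
(w -> u) | ~(v -> v) = 1/2 | 1/2 = 1/2
~((w -> u) | ~(v -> v)) = ~1/2 = 1/2
(~(w | v) & ~(~v & u)) -> ~((w -> u) | ~(v -> v)) = 1/2 -> 1/2 = 1/2
((~((w | w) | w) | ((u & w) | u)) | (((w & w) & (v & v)) & (v | w))) | ((~(w | v) & ~(~v & u)) -> ~((w -> u) | ~(v -> v))) = 1/2 | 1/2 = 1/2
~v = ~1/2 = 1/2
w -> ~v = 1/2 -> 1/2 = 1/2
~u = ~1/2 = 1/2
u -> ~u = 1/2 -> 1/2 = 1/2
(w -> ~v) -> (u -> ~u) = 1/2 -> 1/2 = 1/2
u -> u = 1/2 -> 1/2 = 1/2
(u -> u) | v = 1/2 | 1/2 = 1/2
~v = ~1/2 = 1/2
v & v = 1/2 & 1/2 = 1/2
~v -> (v & v) = 1/2 -> 1/2 = 1/2
((u -> u) | v) | (~v -> (v & v)) = 1/2 | 1/2 = 1/2
((w -> ~v) -> (u -> ~u)) -> (((u -> u) | v) | (~v -> (v & v))) = 1/2 -> 1/2 = 1/2
~(((w -> ~v) -> (u -> ~u)) -> (((u -> u) | v) | (~v -> (v & v)))) = ~1/2 = 1/2
(((~((w | w) | w) | ((u & w) | u)) | (((w & w) & (v & v)) & (v | w))) | ((~(w | v) & ~(~v & u)) -> ~((w -> u) | ~(v -> v)))) -> ~(((w -> ~v) -> (u -> ~u)) -> (((u -> u) | v) | (~v -> (v & v)))) = 1/2 -> 1/2 = 1/2

1/2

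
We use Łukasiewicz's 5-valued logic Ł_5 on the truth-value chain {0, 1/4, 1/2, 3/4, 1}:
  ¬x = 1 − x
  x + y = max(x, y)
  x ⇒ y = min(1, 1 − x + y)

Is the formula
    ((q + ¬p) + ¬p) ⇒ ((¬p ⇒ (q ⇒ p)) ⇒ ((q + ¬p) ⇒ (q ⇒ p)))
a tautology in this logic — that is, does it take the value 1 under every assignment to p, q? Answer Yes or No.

No

Counterexample: take p = 1/4, q = 1.
¬p = ¬1/4 = 3/4
q + ¬p = 1 + 3/4 = 1
¬p = ¬1/4 = 3/4
(q + ¬p) + ¬p = 1 + 3/4 = 1
¬p = ¬1/4 = 3/4
q ⇒ p = 1 ⇒ 1/4 = 1/4
¬p ⇒ (q ⇒ p) = 3/4 ⇒ 1/4 = 1/2
¬p = ¬1/4 = 3/4
q + ¬p = 1 + 3/4 = 1
q ⇒ p = 1 ⇒ 1/4 = 1/4
(q + ¬p) ⇒ (q ⇒ p) = 1 ⇒ 1/4 = 1/4
(¬p ⇒ (q ⇒ p)) ⇒ ((q + ¬p) ⇒ (q ⇒ p)) = 1/2 ⇒ 1/4 = 3/4
((q + ¬p) + ¬p) ⇒ ((¬p ⇒ (q ⇒ p)) ⇒ ((q + ¬p) ⇒ (q ⇒ p))) = 1 ⇒ 3/4 = 3/4
This gives 3/4 ≠ 1.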